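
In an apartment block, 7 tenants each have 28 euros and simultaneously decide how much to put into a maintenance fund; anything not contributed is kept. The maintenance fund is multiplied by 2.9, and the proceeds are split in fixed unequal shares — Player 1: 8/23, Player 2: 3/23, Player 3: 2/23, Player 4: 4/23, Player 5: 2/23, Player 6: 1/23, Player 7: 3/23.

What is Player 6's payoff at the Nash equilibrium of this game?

A player with share s gets back 2.9·s per unit contributed, so full contribution is dominant for anyone with s > 1/2.9 = 0.3448 and zero contribution is dominant for anyone below.
Only Player 1 (8/23) clears that bar, contributing 28; the remaining 6 contribute 0. Total contributed: 28.
Player 6 keeps 28 and receives 2.9 × 28 × 1/23 = 3.53 from the maintenance fund, for a payoff of 31.53.

31.53 euros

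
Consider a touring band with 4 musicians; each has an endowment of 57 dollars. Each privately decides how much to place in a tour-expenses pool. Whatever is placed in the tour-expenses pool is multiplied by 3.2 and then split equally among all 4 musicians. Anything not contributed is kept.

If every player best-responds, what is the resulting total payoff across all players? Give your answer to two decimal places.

Each contributed unit returns 3.2/4 = 0.8000 to its contributor — below 1 — so contributing 0 is dominant for every player. At the Nash equilibrium everyone keeps their 57, and the group total is 4 × 57 = 228.

228.00 dollars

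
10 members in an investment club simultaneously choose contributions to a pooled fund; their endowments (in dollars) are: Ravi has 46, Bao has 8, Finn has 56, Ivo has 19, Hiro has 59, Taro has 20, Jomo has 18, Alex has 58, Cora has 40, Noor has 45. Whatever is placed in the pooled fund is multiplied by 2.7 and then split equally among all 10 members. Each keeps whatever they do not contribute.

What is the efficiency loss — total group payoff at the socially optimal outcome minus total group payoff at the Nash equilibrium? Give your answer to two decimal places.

627.30 dollars

The private return per contributed unit is 2.7/10 = 0.2700 < 1 for every player regardless of endowment, so the Nash equilibrium is zero contribution and the group total is Σ E_j = 46 + 8 + 56 + 19 + 59 + 20 + 18 + 58 + 40 + 45 = 369.
Each contributed unit returns 2.700 to the group, so the social optimum is full contribution by everyone: group total = 2.700 × 369 = 996.30.
Efficiency loss = (2.700 − 1) × 369 = 627.30.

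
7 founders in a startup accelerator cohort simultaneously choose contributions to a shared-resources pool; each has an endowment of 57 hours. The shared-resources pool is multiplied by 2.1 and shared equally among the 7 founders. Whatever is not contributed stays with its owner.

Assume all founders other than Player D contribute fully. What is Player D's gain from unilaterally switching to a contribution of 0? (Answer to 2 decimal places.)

Switching from a contribution of 57 to 0 lets Player D keep an extra 57 hours, but lowers the shared-resources pool by 57, which costs Player D their own share of that drop: 2.1/7 × 57 = 17.10.
Net gain = 57 − 17.10 = 39.90. The private return per contributed unit (0.3000) is below 1, so free-riding is indeed the best response regardless of what the others do.

39.90 hours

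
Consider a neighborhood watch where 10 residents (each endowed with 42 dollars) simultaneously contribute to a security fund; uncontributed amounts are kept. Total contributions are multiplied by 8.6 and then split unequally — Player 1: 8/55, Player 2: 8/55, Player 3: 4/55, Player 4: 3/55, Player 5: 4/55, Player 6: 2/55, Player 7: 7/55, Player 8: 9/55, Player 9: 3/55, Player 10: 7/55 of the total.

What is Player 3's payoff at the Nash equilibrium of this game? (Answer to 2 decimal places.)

173.35 dollars

A player with share s gets back 8.6·s per unit contributed, so full contribution is dominant for anyone with s > 1/8.6 = 0.1163 and zero contribution is dominant for anyone below.
The shares above 0.1163 belong to Player 1, Player 2, Player 7, Player 8 and Player 10, contributing 42 each; the remaining 5 contribute 0. Total contributed: 210.
Player 3 keeps 42 and receives 8.6 × 210 × 4/55 = 131.35 from the security fund, for a payoff of 173.35.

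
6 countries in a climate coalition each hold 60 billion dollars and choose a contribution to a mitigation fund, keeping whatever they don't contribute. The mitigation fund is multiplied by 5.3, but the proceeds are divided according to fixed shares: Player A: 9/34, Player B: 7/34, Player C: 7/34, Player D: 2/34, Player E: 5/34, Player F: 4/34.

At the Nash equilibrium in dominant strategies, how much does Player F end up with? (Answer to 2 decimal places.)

Each unit j contributes comes back to j as 5.3 × (j's share), so j prefers to contribute only if that share exceeds 1/5.3 = 0.1887; otherwise keeping the unit dominates.
Player A, Player B and Player C are above the threshold, contributing 60 each; the remaining 3 contribute 0. Total contributed: 180.
Player F keeps 60 and receives 5.3 × 180 × 4/34 = 112.24 from the mitigation fund, for a payoff of 172.24.

172.24 billion dollars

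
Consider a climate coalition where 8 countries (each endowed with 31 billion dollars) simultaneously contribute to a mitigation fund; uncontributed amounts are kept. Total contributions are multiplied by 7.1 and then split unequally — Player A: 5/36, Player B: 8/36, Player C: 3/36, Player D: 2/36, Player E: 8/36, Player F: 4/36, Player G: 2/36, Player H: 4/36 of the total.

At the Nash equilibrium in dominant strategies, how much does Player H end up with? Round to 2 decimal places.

79.91 billion dollars

For player j, contributing a unit is worthwhile iff 7.1 × (j's share) ≥ 1, i.e. iff j's share is at least 0.1408.
Player B and Player E are above the threshold, contributing 31 each; the remaining 6 contribute 0. Total contributed: 62.
Player H keeps 31 and receives 7.1 × 62 × 4/36 = 48.91 from the mitigation fund, for a payoff of 79.91.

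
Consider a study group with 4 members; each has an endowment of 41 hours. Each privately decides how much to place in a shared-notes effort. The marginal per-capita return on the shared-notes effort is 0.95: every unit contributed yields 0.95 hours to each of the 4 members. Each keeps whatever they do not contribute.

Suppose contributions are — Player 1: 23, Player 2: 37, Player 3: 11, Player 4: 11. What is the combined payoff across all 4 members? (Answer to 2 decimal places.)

393.60 hours

Total contributed: 23 + 37 + 11 + 11 = 82; total kept: 4 × 41 − 82 = 82.
The shared-notes effort pays out 0.95 × 4 × 82 = 311.60 in aggregate.
Group total = 82 + 311.60 = 393.60.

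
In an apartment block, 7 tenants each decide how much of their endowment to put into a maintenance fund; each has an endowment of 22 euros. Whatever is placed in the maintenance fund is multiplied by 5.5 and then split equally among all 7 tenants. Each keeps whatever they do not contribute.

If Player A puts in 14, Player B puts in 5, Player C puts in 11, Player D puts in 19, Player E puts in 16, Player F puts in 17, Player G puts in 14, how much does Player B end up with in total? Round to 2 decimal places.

92.43 euros

Total contributed: 14 + 5 + 11 + 19 + 16 + 17 + 14 = 96.
Each receives 5.5 × 96 / 7 = 75.43 from the maintenance fund.
Player B keeps 22 − 5 = 17, so Player B's payoff is 17 + 75.43 = 92.43.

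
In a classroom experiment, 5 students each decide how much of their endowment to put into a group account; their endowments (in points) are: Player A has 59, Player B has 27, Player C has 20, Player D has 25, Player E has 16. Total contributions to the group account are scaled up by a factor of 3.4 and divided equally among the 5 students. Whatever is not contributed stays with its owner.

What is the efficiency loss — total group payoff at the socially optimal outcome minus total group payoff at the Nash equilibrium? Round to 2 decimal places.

352.80 points

The private return per contributed unit is 3.4/5 = 0.6800 < 1 for every player regardless of endowment, so the Nash equilibrium is zero contribution and the group total is Σ E_j = 59 + 27 + 20 + 25 + 16 = 147.
Each contributed unit returns 3.400 to the group, so the social optimum is full contribution by everyone: group total = 3.400 × 147 = 499.80.
Efficiency loss = (3.400 − 1) × 147 = 352.80.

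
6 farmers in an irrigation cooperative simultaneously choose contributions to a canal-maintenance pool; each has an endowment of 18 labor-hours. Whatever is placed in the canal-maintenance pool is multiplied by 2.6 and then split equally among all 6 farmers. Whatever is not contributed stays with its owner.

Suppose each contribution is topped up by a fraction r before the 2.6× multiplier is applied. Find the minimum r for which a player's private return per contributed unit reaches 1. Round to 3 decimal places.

1.308

With matching at rate r, one contributed unit becomes (1 + r) in the canal-maintenance pool and returns 2.6 × (1 + r) / 6 to the contributor.
Setting this equal to 1: 1 + r = 6/2.6 = 2.3077.
So the minimum matching rate is r = 2.3077 − 1 = 1.308.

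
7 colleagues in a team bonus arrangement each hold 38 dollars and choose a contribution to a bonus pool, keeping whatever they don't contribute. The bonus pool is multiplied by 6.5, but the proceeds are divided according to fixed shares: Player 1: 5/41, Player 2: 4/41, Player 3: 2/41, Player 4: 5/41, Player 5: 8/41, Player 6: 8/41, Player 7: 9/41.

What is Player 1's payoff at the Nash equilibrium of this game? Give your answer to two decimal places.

128.37 dollars

A player with share s gets back 6.5·s per unit contributed, so full contribution is dominant for anyone with s > 1/6.5 = 0.1538 and zero contribution is dominant for anyone below.
Player 5, Player 6 and Player 7 are above the threshold, contributing 38 each; the remaining 4 contribute 0. Total contributed: 114.
Player 1 keeps 38 and receives 6.5 × 114 × 5/41 = 90.37 from the bonus pool, for a payoff of 128.37.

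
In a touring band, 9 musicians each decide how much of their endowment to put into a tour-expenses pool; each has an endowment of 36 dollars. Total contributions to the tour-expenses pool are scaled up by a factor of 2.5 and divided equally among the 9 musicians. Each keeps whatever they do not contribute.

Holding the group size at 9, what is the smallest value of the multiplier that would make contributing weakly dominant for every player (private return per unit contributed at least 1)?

9

A contributed unit returns (multiplier)/9 to its contributor.
This reaches 1 exactly when the multiplier is 9.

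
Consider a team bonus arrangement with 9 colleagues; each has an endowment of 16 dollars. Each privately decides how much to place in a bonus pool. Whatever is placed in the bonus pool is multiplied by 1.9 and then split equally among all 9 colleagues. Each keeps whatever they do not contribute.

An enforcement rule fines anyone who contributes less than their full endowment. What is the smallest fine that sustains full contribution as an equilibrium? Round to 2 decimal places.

12.62 dollars

Given the others contribute fully, the best deviation is to contribute 0 (any partial contribution still incurs the fine and gives up units whose private return 0.2111 is below 1).
Deviating from 16 to 0 saves 16 dollars but forfeits the deviator's share of the drop in the bonus pool: 1.9/9 × 16 = 3.38.
So the deviation gain is 16 − 3.38 = 12.62, and the fine must be at least 12.62 dollars to wipe it out.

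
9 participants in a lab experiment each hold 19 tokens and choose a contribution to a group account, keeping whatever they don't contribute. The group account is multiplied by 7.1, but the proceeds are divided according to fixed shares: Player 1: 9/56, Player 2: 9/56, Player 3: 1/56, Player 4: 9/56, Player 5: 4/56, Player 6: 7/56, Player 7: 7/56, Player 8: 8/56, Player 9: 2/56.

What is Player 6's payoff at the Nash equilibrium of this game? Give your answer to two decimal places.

A player with share s gets back 7.1·s per unit contributed, so full contribution is dominant for anyone with s > 1/7.1 = 0.1408 and zero contribution is dominant for anyone below.
Player 1, Player 2, Player 4 and Player 8 are above the threshold, contributing 19 each; the remaining 5 contribute 0. Total contributed: 76.
Player 6 keeps 19 and receives 7.1 × 76 × 7/56 = 67.45 from the group account, for a payoff of 86.45.

86.45 tokens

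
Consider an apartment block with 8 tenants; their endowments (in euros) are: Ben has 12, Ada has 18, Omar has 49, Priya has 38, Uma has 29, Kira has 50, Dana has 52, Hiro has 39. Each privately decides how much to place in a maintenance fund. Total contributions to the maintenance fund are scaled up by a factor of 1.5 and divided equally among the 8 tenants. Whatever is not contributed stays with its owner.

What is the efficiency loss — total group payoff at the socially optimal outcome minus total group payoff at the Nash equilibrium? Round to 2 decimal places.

143.50 euros

The private return per contributed unit is 1.5/8 = 0.1875 < 1 for every player regardless of endowment, so the Nash equilibrium is zero contribution and the group total is Σ E_j = 12 + 18 + 49 + 38 + 29 + 50 + 52 + 39 = 287.
Each contributed unit returns 1.500 to the group, so the social optimum is full contribution by everyone: group total = 1.500 × 287 = 430.50.
Efficiency loss = (1.500 − 1) × 287 = 143.50.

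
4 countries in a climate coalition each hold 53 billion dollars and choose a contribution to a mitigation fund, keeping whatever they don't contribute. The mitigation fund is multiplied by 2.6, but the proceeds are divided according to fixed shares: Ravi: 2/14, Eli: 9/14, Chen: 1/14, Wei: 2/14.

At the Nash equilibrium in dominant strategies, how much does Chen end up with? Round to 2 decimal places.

For player j, contributing a unit is worthwhile iff 2.6 × (j's share) ≥ 1, i.e. iff j's share is at least 0.3846.
Only Eli (9/14) clears that bar, contributing 53; the remaining 3 contribute 0. Total contributed: 53.
Chen keeps 53 and receives 2.6 × 53 × 1/14 = 9.84 from the mitigation fund, for a payoff of 62.84.

62.84 billion dollars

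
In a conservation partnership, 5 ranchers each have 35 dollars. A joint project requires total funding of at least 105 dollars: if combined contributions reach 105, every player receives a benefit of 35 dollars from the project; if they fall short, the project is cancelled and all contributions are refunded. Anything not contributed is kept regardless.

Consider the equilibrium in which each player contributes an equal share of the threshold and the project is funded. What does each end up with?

Equal share of the threshold: 105/5 = 21.
At this profile no one gains by cutting their contribution: any cut drops the total below 105, the project is cancelled, contributions are refunded, and the deviator ends with 35, which is less than 35 − 21 + 35 = 49. Contributing more than 21 just wastes the excess. So contributing exactly 21 is a best response.
Each player's payoff: 35 − 21 + 35 = 49.

49 dollars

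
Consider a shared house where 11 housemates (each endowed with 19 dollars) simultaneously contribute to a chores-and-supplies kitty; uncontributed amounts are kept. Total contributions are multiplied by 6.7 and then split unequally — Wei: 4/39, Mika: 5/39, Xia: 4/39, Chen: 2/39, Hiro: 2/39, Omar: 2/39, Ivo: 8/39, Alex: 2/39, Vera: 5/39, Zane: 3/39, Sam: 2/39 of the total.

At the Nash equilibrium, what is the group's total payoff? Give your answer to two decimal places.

Each unit j contributes comes back to j as 6.7 × (j's share), so j prefers to contribute only if that share exceeds 1/6.7 = 0.1493; otherwise keeping the unit dominates.
The only share above 0.1493 is Ivo's 8/39, contributing 19; the remaining 10 contribute 0. Total contributed: 19.
The chores-and-supplies kitty pays out 6.7 × 19 = 127.30 in total (split across the unequal shares, but the aggregate is all that matters for the group sum).
The 10 free-riders keep 19 each, adding 190. Group total = 190 + 127.30 = 317.30.

317.30 dollars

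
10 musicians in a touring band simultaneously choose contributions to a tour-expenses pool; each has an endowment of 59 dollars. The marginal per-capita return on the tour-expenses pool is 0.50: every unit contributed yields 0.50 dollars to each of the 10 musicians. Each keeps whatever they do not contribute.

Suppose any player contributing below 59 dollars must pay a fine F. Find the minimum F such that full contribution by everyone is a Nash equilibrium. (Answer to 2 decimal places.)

Given the others contribute fully, the best deviation is to contribute 0 (any partial contribution still incurs the fine and gives up units whose private return 0.50 is below 1).
Deviating from 59 to 0 saves 59 dollars but forfeits the deviator's share of the drop in the tour-expenses pool: 0.50 × 59 = 29.50.
So the deviation gain is 59 − 29.50 = 29.50, and the fine must be at least 29.50 dollars to wipe it out.

29.50 dollars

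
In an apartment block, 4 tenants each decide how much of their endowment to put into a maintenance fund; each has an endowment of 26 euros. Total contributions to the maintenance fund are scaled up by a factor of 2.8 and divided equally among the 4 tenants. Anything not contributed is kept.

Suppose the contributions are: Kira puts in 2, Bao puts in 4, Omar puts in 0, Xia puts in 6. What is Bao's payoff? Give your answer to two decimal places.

30.40 euros

Total contributed: 2 + 4 + 0 + 6 = 12.
Each receives 2.8 × 12 / 4 = 8.40 from the maintenance fund.
Bao keeps 26 − 4 = 22, so Bao's payoff is 22 + 8.40 = 30.40.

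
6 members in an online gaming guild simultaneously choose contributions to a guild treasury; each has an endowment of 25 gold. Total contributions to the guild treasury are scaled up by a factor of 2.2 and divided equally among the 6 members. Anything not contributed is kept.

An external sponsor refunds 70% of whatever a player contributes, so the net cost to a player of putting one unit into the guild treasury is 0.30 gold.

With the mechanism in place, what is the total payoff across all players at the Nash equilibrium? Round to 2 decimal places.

With the mechanism, a contributed unit returns (2.2/6) / 0.30 = 1.2222 per unit of net cost to the contributor — now above 1 — so contributing fully is weakly dominant for every player.
At the Nash equilibrium everyone contributes 25. Group total payoff = 6 × (25 × 0.70 + 2.2 × 25) = 435.00.

435.00 gold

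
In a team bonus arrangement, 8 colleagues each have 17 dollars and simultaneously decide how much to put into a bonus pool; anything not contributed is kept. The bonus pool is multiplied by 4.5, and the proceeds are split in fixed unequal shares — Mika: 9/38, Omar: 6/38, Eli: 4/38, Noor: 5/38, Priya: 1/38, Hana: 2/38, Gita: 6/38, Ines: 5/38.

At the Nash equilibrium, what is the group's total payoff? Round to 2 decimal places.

Each unit j contributes comes back to j as 4.5 × (j's share), so j prefers to contribute only if that share exceeds 1/4.5 = 0.2222; otherwise keeping the unit dominates.
Only Mika (9/38) clears that bar, contributing 17; the remaining 7 contribute 0. Total contributed: 17.
The bonus pool pays out 4.5 × 17 = 76.50 in total (split across the unequal shares, but the aggregate is all that matters for the group sum).
The 7 free-riders keep 17 each, adding 119. Group total = 119 + 76.50 = 195.50.

195.50 dollars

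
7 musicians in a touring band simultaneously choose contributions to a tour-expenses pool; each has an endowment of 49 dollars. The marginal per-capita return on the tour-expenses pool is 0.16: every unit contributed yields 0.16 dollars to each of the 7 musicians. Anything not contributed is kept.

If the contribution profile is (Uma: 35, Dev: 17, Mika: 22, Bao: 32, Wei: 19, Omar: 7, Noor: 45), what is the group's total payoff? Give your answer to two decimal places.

364.24 dollars

Total contributed: 35 + 17 + 22 + 32 + 19 + 7 + 45 = 177; total kept: 7 × 49 − 177 = 166.
The tour-expenses pool pays out 0.16 × 7 × 177 = 198.24 in aggregate.
Group total = 166 + 198.24 = 364.24.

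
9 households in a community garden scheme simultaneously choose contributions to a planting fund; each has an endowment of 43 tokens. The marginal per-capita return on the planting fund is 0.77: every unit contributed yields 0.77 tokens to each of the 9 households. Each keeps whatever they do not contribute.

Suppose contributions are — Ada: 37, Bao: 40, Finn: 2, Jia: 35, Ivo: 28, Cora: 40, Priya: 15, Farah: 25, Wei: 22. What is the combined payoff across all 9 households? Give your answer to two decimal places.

Total contributed: 37 + 40 + 2 + 35 + 28 + 40 + 15 + 25 + 22 = 244; total kept: 9 × 43 − 244 = 143.
The planting fund pays out 0.77 × 9 × 244 = 1690.92 in aggregate.
Group total = 143 + 1690.92 = 1833.92.

1833.92 tokens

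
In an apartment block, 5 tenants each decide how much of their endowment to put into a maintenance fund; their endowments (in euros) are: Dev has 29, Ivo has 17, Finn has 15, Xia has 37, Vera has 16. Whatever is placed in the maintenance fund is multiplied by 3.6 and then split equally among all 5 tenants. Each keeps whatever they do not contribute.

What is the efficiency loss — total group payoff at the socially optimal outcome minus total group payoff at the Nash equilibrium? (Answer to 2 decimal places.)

The private return per contributed unit is 3.6/5 = 0.7200 < 1 for every player regardless of endowment, so the Nash equilibrium is zero contribution and the group total is Σ E_j = 29 + 17 + 15 + 37 + 16 = 114.
Each contributed unit returns 3.600 to the group, so the social optimum is full contribution by everyone: group total = 3.600 × 114 = 410.40.
Efficiency loss = (3.600 − 1) × 114 = 296.40.

296.40 euros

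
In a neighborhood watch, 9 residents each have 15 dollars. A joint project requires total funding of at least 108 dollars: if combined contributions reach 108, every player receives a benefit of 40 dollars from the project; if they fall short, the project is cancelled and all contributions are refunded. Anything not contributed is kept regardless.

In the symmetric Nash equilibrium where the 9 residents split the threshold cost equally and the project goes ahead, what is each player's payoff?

43 dollars

Equal share of the threshold: 108/9 = 12.
At this profile no one gains by cutting their contribution: any cut drops the total below 108, the project is cancelled, contributions are refunded, and the deviator ends with 15, which is less than 15 − 12 + 40 = 43. Contributing more than 12 just wastes the excess. So contributing exactly 12 is a best response.
Each player's payoff: 15 − 12 + 40 = 43.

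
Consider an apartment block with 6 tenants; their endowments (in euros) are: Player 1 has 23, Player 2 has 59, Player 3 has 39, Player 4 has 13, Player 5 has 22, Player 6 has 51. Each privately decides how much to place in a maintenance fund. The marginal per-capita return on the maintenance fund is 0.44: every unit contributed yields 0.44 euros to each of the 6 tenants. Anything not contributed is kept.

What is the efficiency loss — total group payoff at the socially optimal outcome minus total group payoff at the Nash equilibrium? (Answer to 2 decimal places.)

339.48 euros

The private return per contributed unit is 0.44 < 1 for everyone, so the Nash equilibrium is zero contribution and the group total is Σ E_j = 23 + 59 + 39 + 13 + 22 + 51 = 207.
Each contributed unit returns 2.640 to the group, so the social optimum is full contribution by everyone: group total = 2.640 × 207 = 546.48.
Efficiency loss = (2.640 − 1) × 207 = 339.48.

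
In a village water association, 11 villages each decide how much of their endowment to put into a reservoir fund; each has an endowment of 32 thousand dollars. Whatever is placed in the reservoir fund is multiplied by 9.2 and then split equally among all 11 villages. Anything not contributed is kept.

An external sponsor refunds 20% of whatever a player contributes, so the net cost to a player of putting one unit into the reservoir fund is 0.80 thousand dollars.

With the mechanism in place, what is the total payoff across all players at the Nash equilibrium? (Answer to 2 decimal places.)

3308.80 thousand dollars

Under the mechanism each unit contributed yields (9.2/11) / 0.80 = 1.0455 back to its contributor per unit of net cost, which exceeds 1, making full contribution the dominant choice for everyone.
So the Nash equilibrium is full contribution by all 11; the group earns 11 × (32 × 0.20 + 9.2 × 32) = 3308.80.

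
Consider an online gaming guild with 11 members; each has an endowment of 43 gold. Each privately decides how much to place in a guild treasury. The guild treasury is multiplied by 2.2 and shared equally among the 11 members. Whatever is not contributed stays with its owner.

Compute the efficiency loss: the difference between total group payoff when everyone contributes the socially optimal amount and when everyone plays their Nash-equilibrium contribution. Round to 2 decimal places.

Each contributed unit returns 2.2/11 = 0.2000 to its contributor — below 1 — so contributing 0 is dominant for every player. At the Nash equilibrium everyone keeps their 43, and the group total is 11 × 43 = 473.
Each contributed unit returns 2.200 to the group as a whole (0.2000 to each of 11 players), which exceeds 1, so the social optimum is full contribution: group total = 2.200 × 473 = 1040.60.
Efficiency loss = 1040.60 − 473 = 567.60.

567.60 gold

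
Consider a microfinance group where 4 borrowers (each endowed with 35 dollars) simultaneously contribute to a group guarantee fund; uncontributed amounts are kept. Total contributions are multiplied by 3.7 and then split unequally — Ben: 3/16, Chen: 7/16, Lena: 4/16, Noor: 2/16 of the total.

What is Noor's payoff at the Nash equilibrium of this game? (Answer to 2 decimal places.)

51.19 dollars

For player j, contributing a unit is worthwhile iff 3.7 × (j's share) ≥ 1, i.e. iff j's share is at least 0.2703.
The only share above 0.2703 is Chen's 7/16, contributing 35; the remaining 3 contribute 0. Total contributed: 35.
Noor keeps 35 and receives 3.7 × 35 × 2/16 = 16.19 from the group guarantee fund, for a payoff of 51.19.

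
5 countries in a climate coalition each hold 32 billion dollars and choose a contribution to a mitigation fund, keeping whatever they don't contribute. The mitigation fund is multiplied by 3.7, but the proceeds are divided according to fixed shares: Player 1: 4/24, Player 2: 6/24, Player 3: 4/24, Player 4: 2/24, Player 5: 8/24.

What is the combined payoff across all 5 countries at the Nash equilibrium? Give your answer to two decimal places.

Player j's private return per contributed unit is 3.7 × (j's share). Contributing is weakly dominant for j when that share is at least 1/3.7 = 0.2703, and contributing 0 is dominant otherwise.
The only share above 0.2703 is Player 5's 8/24, contributing 32; the remaining 4 contribute 0. Total contributed: 32.
The mitigation fund pays out 3.7 × 32 = 118.40 in total (split across the unequal shares, but the aggregate is all that matters for the group sum).
The 4 free-riders keep 32 each, adding 128. Group total = 128 + 118.40 = 246.40.

246.40 billion dollars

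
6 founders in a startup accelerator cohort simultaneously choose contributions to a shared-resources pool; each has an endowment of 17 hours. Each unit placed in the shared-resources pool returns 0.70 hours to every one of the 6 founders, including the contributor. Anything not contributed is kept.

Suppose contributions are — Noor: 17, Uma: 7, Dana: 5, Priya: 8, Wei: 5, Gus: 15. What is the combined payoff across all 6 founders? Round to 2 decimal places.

Total contributed: 17 + 7 + 5 + 8 + 5 + 15 = 57; total kept: 6 × 17 − 57 = 45.
The shared-resources pool pays out 0.70 × 6 × 57 = 239.40 in aggregate.
Group total = 45 + 239.40 = 284.40.

284.40 hours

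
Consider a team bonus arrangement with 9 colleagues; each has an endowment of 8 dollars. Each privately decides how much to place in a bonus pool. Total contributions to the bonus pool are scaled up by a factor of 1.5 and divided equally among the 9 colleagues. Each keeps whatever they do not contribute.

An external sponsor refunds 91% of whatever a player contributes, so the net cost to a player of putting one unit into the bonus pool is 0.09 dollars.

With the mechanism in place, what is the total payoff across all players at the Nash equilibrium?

173.52 dollars

With the mechanism, a contributed unit returns (1.5/9) / 0.09 = 1.8519 per unit of net cost to the contributor — now above 1 — so contributing fully is weakly dominant for every player.
At the Nash equilibrium everyone contributes 8. Group total payoff = 9 × (8 × 0.91 + 1.5 × 8) = 173.52.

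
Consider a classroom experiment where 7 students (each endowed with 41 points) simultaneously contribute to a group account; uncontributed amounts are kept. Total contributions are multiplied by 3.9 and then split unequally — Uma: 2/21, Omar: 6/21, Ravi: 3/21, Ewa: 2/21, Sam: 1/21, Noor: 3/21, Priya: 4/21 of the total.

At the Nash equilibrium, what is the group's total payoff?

405.90 points

For player j, contributing a unit is worthwhile iff 3.9 × (j's share) ≥ 1, i.e. iff j's share is at least 0.2564.
Only Omar (6/21) clears that bar, contributing 41; the remaining 6 contribute 0. Total contributed: 41.
The group account pays out 3.9 × 41 = 159.90 in total (split across the unequal shares, but the aggregate is all that matters for the group sum).
The 6 free-riders keep 41 each, adding 246. Group total = 246 + 159.90 = 405.90.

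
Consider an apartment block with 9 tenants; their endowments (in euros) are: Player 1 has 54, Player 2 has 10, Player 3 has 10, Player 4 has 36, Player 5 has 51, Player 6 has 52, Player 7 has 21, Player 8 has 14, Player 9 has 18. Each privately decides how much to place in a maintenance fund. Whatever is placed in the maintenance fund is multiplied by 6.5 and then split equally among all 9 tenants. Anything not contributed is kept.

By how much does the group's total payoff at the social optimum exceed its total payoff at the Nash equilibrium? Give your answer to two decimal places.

The private return per contributed unit is 6.5/9 = 0.7222 < 1 for every player regardless of endowment, so the Nash equilibrium is zero contribution and the group total is Σ E_j = 54 + 10 + 10 + 36 + 51 + 52 + 21 + 14 + 18 = 266.
Each contributed unit returns 6.500 to the group, so the social optimum is full contribution by everyone: group total = 6.500 × 266 = 1729.00.
Efficiency loss = (6.500 − 1) × 266 = 1463.00.

1463.00 euros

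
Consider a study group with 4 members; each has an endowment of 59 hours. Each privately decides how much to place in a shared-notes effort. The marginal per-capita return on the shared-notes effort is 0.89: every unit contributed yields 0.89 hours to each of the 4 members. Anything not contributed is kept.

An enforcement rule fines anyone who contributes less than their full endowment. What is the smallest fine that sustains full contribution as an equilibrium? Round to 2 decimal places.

6.49 hours

Given the others contribute fully, the best deviation is to contribute 0 (any partial contribution still incurs the fine and gives up units whose private return 0.89 is below 1).
Deviating from 59 to 0 saves 59 hours but forfeits the deviator's share of the drop in the shared-notes effort: 0.89 × 59 = 52.51.
So the deviation gain is 59 − 52.51 = 6.49, and the fine must be at least 6.49 hours to wipe it out.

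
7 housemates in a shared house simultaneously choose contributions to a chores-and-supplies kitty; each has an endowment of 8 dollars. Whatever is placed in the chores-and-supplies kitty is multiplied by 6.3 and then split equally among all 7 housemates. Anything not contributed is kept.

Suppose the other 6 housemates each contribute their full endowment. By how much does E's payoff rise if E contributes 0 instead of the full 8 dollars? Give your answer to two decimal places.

Switching from a contribution of 8 to 0 lets E keep an extra 8 dollars, but lowers the chores-and-supplies kitty by 8, which costs E their own share of that drop: 6.3/7 × 8 = 7.20.
Net gain = 8 − 7.20 = 0.80. The private return per contributed unit (0.9000) is below 1, so free-riding is indeed the best response regardless of what the others do.

0.80 dollars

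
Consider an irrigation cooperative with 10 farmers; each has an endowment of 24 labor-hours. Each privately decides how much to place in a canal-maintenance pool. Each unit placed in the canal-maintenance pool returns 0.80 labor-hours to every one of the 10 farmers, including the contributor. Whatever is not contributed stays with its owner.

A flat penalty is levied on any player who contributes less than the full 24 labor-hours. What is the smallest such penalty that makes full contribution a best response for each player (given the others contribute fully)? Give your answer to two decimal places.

Given the others contribute fully, the best deviation is to contribute 0 (any partial contribution still incurs the fine and gives up units whose private return 0.80 is below 1).
Deviating from 24 to 0 saves 24 labor-hours but forfeits the deviator's share of the drop in the canal-maintenance pool: 0.80 × 24 = 19.20.
So the deviation gain is 24 − 19.20 = 4.80, and the fine must be at least 4.80 labor-hours to wipe it out.

4.80 labor-hours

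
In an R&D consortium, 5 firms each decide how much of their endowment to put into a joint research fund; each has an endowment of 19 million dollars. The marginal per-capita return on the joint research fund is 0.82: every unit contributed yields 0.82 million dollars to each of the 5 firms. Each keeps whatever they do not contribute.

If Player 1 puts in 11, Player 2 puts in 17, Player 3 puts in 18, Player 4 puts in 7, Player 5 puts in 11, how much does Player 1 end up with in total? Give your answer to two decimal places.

60.48 million dollars

Total contributed: 11 + 17 + 18 + 7 + 11 = 64.
Each receives 0.82 × 64 = 52.48 from the joint research fund.
Player 1 keeps 19 − 11 = 8, so Player 1's payoff is 8 + 52.48 = 60.48.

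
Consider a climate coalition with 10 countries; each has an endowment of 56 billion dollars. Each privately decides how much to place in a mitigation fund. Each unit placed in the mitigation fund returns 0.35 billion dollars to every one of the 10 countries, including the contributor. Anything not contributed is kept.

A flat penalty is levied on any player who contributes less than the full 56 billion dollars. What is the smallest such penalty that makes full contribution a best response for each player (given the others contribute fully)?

36.40 billion dollars

Given the others contribute fully, the best deviation is to contribute 0 (any partial contribution still incurs the fine and gives up units whose private return 0.35 is below 1).
Deviating from 56 to 0 saves 56 billion dollars but forfeits the deviator's share of the drop in the mitigation fund: 0.35 × 56 = 19.60.
So the deviation gain is 56 − 19.60 = 36.40, and the fine must be at least 36.40 billion dollars to wipe it out.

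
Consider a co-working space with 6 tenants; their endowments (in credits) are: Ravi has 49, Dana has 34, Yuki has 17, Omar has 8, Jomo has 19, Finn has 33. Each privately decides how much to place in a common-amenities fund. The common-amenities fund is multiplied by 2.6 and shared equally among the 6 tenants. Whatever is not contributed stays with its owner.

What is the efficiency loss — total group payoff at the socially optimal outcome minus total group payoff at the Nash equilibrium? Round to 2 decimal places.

256.00 credits

The private return per contributed unit is 2.6/6 = 0.4333 < 1 for every player regardless of endowment, so the Nash equilibrium is zero contribution and the group total is Σ E_j = 49 + 34 + 17 + 8 + 19 + 33 = 160.
Each contributed unit returns 2.600 to the group, so the social optimum is full contribution by everyone: group total = 2.600 × 160 = 416.00.
Efficiency loss = (2.600 − 1) × 160 = 256.00.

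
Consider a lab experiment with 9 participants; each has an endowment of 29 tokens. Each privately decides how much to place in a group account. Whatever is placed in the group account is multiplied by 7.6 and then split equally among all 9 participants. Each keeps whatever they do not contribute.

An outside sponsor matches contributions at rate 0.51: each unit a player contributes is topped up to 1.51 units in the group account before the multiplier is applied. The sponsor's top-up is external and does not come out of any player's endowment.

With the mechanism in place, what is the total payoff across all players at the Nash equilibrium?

2995.24 tokens

With the mechanism, a contributed unit returns 7.6 × 1.51 / 9 = 1.2751 per unit of net cost to the contributor — now above 1 — so contributing fully is weakly dominant for every player.
So the Nash equilibrium is full contribution by all 9; the group earns 7.6 × 1.51 × 261 = 2995.24.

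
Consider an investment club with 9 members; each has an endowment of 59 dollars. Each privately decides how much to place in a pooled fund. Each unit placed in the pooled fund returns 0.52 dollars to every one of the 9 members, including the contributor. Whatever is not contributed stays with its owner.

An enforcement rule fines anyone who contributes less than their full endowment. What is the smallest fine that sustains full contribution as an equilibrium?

Given the others contribute fully, the best deviation is to contribute 0 (any partial contribution still incurs the fine and gives up units whose private return 0.52 is below 1).
Deviating from 59 to 0 saves 59 dollars but forfeits the deviator's share of the drop in the pooled fund: 0.52 × 59 = 30.68.
So the deviation gain is 59 − 30.68 = 28.32, and the fine must be at least 28.32 dollars to wipe it out.

28.32 dollars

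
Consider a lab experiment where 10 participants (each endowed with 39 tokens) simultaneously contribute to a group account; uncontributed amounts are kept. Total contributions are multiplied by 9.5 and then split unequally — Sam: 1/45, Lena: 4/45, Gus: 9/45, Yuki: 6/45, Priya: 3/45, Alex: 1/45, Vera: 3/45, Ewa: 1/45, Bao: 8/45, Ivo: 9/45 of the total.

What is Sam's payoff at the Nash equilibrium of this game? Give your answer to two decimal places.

71.93 tokens

A player with share s gets back 9.5·s per unit contributed, so full contribution is dominant for anyone with s > 1/9.5 = 0.1053 and zero contribution is dominant for anyone below.
Gus, Yuki, Bao and Ivo are above the threshold, contributing 39 each; the remaining 6 contribute 0. Total contributed: 156.
Sam keeps 39 and receives 9.5 × 156 × 1/45 = 32.93 from the group account, for a payoff of 71.93.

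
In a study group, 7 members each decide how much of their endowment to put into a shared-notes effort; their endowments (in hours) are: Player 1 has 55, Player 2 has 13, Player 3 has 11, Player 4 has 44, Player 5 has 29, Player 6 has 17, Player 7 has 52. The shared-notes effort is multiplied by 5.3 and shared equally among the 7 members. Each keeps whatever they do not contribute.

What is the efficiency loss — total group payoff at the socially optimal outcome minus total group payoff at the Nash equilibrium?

The private return per contributed unit is 5.3/7 = 0.7571 < 1 for every player regardless of endowment, so the Nash equilibrium is zero contribution and the group total is Σ E_j = 55 + 13 + 11 + 44 + 29 + 17 + 52 = 221.
Each contributed unit returns 5.300 to the group, so the social optimum is full contribution by everyone: group total = 5.300 × 221 = 1171.30.
Efficiency loss = (5.300 − 1) × 221 = 950.30.

950.30 hours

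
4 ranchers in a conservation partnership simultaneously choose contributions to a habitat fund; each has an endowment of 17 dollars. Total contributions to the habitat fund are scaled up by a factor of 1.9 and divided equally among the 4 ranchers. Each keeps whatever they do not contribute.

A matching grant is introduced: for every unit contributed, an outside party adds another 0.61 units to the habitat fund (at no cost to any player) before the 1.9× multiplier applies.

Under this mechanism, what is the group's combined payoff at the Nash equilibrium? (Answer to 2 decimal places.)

68.00 dollars

The effective private return is 1.9 × 1.61 / 4 = 0.7648, which is still under 1, so the mechanism doesn't change anyone's dominant strategy: zero contribution.
Everyone keeps their endowment and the group total is 4 × 17 = 68.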